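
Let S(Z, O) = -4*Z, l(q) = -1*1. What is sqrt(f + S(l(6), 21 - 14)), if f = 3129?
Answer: sqrt(3133) ≈ 55.973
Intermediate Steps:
l(q) = -1
sqrt(f + S(l(6), 21 - 14)) = sqrt(3129 - 4*(-1)) = sqrt(3129 + 4) = sqrt(3133)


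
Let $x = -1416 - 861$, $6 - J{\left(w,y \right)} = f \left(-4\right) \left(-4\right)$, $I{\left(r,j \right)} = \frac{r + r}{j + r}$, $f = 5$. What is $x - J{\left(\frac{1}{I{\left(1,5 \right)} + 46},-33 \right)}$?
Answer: $-2203$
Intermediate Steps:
$I{\left(r,j \right)} = \frac{2 r}{j + r}$
$J{\left(w,y \right)} = -74$ ($J{\left(w,y \right)} = 6 - 5 \left(-4\right) \left(-4\right) = 6 - \left(-20\right) \left(-4\right) = 6 - 80 = -74$)
$x = -2277$
$x - J{\left(\frac{1}{I{\left(1,5 \right)} + 46},-33 \right)} = -2277 - -74 = -2277 + 74 = -2203$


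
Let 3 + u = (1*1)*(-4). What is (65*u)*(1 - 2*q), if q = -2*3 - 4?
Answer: -9555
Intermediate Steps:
q = -10 (q = -6 - 4 = -10)
u = -7 (u = -3 + (1*1)*(-4) = -3 + 1*(-4) = -3 - 4 = -7)
(65*u)*(1 - 2*q) = (65*(-7))*(1 - 2*(-10)) = -455*(1 + 20) = -455*21 = -9555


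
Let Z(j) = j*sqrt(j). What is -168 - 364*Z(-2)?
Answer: -168 + 728*I*sqrt(2) ≈ -168.0 + 1029.5*I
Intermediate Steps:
Z(j) = j**(3/2)
-168 - 364*Z(-2) = -168 - (-728)*I*sqrt(2) = -168 + 728*I*sqrt(2)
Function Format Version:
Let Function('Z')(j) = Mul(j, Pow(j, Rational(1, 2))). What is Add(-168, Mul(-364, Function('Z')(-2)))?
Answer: Add(-168, Mul(728, I, Pow(2, Rational(1, 2)))) ≈ Add(-168.00, Mul(1029.5, I))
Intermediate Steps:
Function('Z')(j) = Pow(j, Rational(3, 2))
Add(-168, Mul(-364, Function('Z')(-2))) = Add(-168, Mul(-364, Pow(-2, Rational(3, 2)))) = Add(-168, Mul(-364, Mul(-2, I, Pow(2, Rational(1, 2))))) = Add(-168, Mul(728, I, Pow(2, Rational(1, 2))))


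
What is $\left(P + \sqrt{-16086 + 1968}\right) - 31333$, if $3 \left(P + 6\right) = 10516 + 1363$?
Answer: $- \frac{82138}{3} + i \sqrt{14118} \approx -27379.0 + 118.82 i$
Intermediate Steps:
$P = \frac{11861}{3}$ ($P = -6 + \frac{10516 + 1363}{3} = -6 + \frac{1}{3} \cdot 11879 = -6 + \frac{11879}{3} = \frac{11861}{3} \approx 3953.7$)
$\left(P + \sqrt{-16086 + 1968}\right) - 31333 = \left(\frac{11861}{3} + \sqrt{-16086 + 1968}\right) - 31333 = \left(\frac{11861}{3} + \sqrt{-14118}\right) - 31333 = \left(\frac{11861}{3} + i \sqrt{14118}\right) - 31333 = - \frac{82138}{3} + i \sqrt{14118}$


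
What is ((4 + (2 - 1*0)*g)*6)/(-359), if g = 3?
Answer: -60/359 ≈ -0.16713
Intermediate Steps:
((4 + (2 - 1*0)*g)*6)/(-359) = ((4 + (2 - 1*0)*3)*6)/(-359) = -(4 + (2 + 0)*3)*6/359 = -(4 + 2*3)*6/359 = -(4 + 6)*6/359 = -10*6/359 = -1/359*60 = -60/359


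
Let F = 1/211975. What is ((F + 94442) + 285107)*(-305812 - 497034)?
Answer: -64592894064139496/211975 ≈ -3.0472e+11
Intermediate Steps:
F = 1/211975 ≈ 4.7175e-6
((F + 94442) + 285107)*(-305812 - 497034) = ((1/211975 + 94442) + 285107)*(-305812 - 497034) = (20019342951/211975 + 285107)*(-802846) = (80454899276/211975)*(-802846) = -64592894064139496/211975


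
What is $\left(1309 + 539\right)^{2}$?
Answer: $3415104$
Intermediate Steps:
$\left(1309 + 539\right)^{2} = 1848^{2} = 3415104$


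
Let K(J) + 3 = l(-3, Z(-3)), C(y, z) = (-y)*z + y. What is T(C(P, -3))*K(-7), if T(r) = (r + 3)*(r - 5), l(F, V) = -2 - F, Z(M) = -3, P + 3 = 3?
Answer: 30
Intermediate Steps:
P = 0 (P = -3 + 3 = 0)
C(y, z) = y - y*z (C(y, z) = -y*z + y = y - y*z)
K(J) = -2 (K(J) = -3 + (-2 - 1*(-3)) = -3 + (-2 + 3) = -3 + 1 = -2)
T(r) = (-5 + r)*(3 + r) (T(r) = (3 + r)*(-5 + r) = (-5 + r)*(3 + r))
T(C(P, -3))*K(-7) = (-15 + (0*(1 - 1*(-3)))² - 0*(1 - 1*(-3)))*(-2) = (-15 + (0*(1 + 3))² - 0*(1 + 3))*(-2) = (-15 + (0*4)² - 0*4)*(-2) = (-15 + 0² - 2*0)*(-2) = (-15 + 0 + 0)*(-2) = -15*(-2) = 30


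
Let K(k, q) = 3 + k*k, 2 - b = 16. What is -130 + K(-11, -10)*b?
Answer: -1866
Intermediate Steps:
b = -14 (b = 2 - 1*16 = 2 - 16 = -14)
K(k, q) = 3 + k²
-130 + K(-11, -10)*b = -130 + (3 + (-11)²)*(-14) = -130 + (3 + 121)*(-14) = -130 + 124*(-14) = -130 - 1736 = -1866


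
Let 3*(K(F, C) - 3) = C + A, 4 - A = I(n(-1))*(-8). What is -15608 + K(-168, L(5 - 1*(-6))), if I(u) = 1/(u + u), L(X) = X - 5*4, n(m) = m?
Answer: -15608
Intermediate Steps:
L(X) = -20 + X (L(X) = X - 20 = -20 + X)
I(u) = 1/(2*u)
A = 0 (A = 4 - (½)/(-1)*(-8) = 4 - (½)*(-1)*(-8) = 4 - (-1)*(-8)/2 = 4 - 1*4 = 4 - 4 = 0)
K(F, C) = 3 + C/3 (K(F, C) = 3 + (C + 0)/3 = 3 + C/3)
-15608 + K(-168, L(5 - 1*(-6))) = -15608 + (3 + (-20 + (5 - 1*(-6)))/3) = -15608 + (3 + (-20 + (5 + 6))/3) = -15608 + (3 + (-20 + 11)/3) = -15608 + (3 + (⅓)*(-9)) = -15608 + (3 - 3) = -15608 + 0 = -15608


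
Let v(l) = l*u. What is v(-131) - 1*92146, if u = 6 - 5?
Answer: -92277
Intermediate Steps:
u = 1
v(l) = l (v(l) = l*1 = l)
v(-131) - 1*92146 = -131 - 1*92146 = -131 - 92146 = -92277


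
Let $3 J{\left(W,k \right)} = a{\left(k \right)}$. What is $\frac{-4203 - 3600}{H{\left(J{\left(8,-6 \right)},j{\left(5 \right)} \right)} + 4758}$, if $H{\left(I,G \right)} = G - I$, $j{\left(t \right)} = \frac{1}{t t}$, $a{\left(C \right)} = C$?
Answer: $- \frac{65025}{39667} \approx -1.6393$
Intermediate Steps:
$J{\left(W,k \right)} = \frac{k}{3}$
$j{\left(t \right)} = \frac{1}{t^{2}}$
$\frac{-4203 - 3600}{H{\left(J{\left(8,-6 \right)},j{\left(5 \right)} \right)} + 4758} = \frac{-4203 - 3600}{\left(\frac{1}{25} - \frac{1}{3} \left(-6\right)\right) + 4758} = - \frac{7803}{\left(\frac{1}{25} - -2\right) + 4758} = - \frac{7803}{\left(\frac{1}{25} + 2\right) + 4758} = - \frac{7803}{\frac{51}{25} + 4758} = - \frac{7803}{\frac{119001}{25}} = \left(-7803\right) \frac{25}{119001} = - \frac{65025}{39667}$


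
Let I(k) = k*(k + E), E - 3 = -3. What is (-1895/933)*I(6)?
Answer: -22740/311 ≈ -73.119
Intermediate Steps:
E = 0 (E = 3 - 3 = 0)
I(k) = k² (I(k) = k*(k + 0) = k*k = k²)
(-1895/933)*I(6) = -1895/933*6² = -1895*1/933*36 = -1895/933*36 = -22740/311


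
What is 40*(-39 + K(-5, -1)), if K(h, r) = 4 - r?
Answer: -1360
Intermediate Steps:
40*(-39 + K(-5, -1)) = 40*(-39 + (4 - 1*(-1))) = 40*(-39 + (4 + 1)) = 40*(-39 + 5) = 40*(-34) = -1360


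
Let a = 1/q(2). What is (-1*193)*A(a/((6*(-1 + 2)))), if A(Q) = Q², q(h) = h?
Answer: -193/144 ≈ -1.3403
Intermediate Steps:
a = ½ (a = 1/2 = ½ ≈ 0.50000)
(-1*193)*A(a/((6*(-1 + 2)))) = (-1*193)*(1/(2*((6*(-1 + 2)))))² = -193*(1/(2*((6*1))))² = -193*((½)/6)² = -193*((½)*(⅙))² = -193*(1/12)² = -193*1/144 = -193/144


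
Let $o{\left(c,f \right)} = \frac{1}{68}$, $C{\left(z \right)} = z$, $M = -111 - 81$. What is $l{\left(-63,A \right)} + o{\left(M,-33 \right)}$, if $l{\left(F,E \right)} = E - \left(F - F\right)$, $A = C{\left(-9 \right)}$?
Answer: $- \frac{611}{68} \approx -8.9853$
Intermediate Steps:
$M = -192$ ($M = -111 - 81 = -192$)
$A = -9$
$o{\left(c,f \right)} = \frac{1}{68}$
$l{\left(F,E \right)} = E$ ($l{\left(F,E \right)} = E - 0 = E + 0 = E$)
$l{\left(-63,A \right)} + o{\left(M,-33 \right)} = -9 + \frac{1}{68} = - \frac{611}{68}$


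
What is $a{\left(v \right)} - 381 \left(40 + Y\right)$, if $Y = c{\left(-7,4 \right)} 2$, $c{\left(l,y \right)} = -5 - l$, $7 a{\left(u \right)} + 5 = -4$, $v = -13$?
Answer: $- \frac{117357}{7} \approx -16765.0$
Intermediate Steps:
$a{\left(u \right)} = - \frac{9}{7}$ ($a{\left(u \right)} = - \frac{5}{7} + \frac{1}{7} \left(-4\right) = - \frac{5}{7} - \frac{4}{7} = - \frac{9}{7}$)
$Y = 4$ ($Y = \left(-5 - -7\right) 2 = \left(-5 + 7\right) 2 = 2 \cdot 2 = 4$)
$a{\left(v \right)} - 381 \left(40 + Y\right) = - \frac{9}{7} - 381 \left(40 + 4\right) = - \frac{9}{7} - 16764 = - \frac{117357}{7}$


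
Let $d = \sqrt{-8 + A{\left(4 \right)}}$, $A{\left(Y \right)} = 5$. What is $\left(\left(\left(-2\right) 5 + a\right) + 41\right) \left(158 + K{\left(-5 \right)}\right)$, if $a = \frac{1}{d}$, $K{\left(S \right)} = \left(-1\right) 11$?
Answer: $4557 - 49 i \sqrt{3} \approx 4557.0 - 84.87 i$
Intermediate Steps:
$d = i \sqrt{3}$ ($d = \sqrt{-8 + 5} = \sqrt{-3} = i \sqrt{3} \approx 1.732 i$)
$K{\left(S \right)} = -11$
$a = - \frac{i \sqrt{3}}{3}$ ($a = \frac{1}{i \sqrt{3}} = - \frac{i \sqrt{3}}{3} \approx - 0.57735 i$)
$\left(\left(\left(-2\right) 5 + a\right) + 41\right) \left(158 + K{\left(-5 \right)}\right) = \left(\left(\left(-2\right) 5 - \frac{i \sqrt{3}}{3}\right) + 41\right) \left(158 - 11\right) = \left(\left(-10 - \frac{i \sqrt{3}}{3}\right) + 41\right) 147 = \left(31 - \frac{i \sqrt{3}}{3}\right) 147 = 4557 - 49 i \sqrt{3}$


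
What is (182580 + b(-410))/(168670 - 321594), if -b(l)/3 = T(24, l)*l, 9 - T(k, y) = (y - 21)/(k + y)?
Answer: -37109385/29514332 ≈ -1.2573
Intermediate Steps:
T(k, y) = 9 - (-21 + y)/(k + y) (T(k, y) = 9 - (y - 21)/(k + y) = 9 - (-21 + y)/(k + y))
b(l) = -3*l*(237 + 8*l)/(24 + l) (b(l) = -3*(21 + 8*l + 9*24)/(24 + l)*l = -3*(21 + 8*l + 216)/(24 + l)*l = -3*(237 + 8*l)/(24 + l)*l = -3*l*(237 + 8*l)/(24 + l))
(182580 + b(-410))/(168670 - 321594) = (182580 - 3*(-410)*(237 + 8*(-410))/(24 - 410))/(168670 - 321594) = (182580 - 3*(-410)*(237 - 3280)/(-386))/(-152924) = (182580 - 3*(-410)*(-1/386)*(-3043))*(-1/152924) = (182580 + 1871445/193)*(-1/152924) = (37109385/193)*(-1/152924) = -37109385/29514332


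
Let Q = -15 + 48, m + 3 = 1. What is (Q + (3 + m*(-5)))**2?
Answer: 2116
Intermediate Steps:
m = -2 (m = -3 + 1 = -2)
Q = 33
(Q + (3 + m*(-5)))**2 = (33 + (3 - 2*(-5)))**2 = (33 + (3 + 10))**2 = (33 + 13)**2 = 46**2 = 2116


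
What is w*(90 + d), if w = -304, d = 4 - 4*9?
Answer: -17632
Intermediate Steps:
d = -32 (d = 4 - 36 = -32)
w*(90 + d) = -304*(90 - 32) = -304*58 = -17632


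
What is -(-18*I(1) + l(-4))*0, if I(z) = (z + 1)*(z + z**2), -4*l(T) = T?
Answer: 0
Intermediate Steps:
l(T) = -T/4
I(z) = (1 + z)*(z + z**2)
-(-18*I(1) + l(-4))*0 = -(-18*(1 + 1**2 + 2*1) - 1/4*(-4))*0 = -(-18*(1 + 1 + 2) + 1)*0 = -(-18*4 + 1)*0 = -(-72 + 1)*0 = -(-71)*0 = -1*0 = 0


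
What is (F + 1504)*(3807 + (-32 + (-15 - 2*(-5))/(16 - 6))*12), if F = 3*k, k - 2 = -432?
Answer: 731238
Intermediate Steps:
k = -430 (k = 2 - 432 = -430)
F = -1290 (F = 3*(-430) = -1290)
(F + 1504)*(3807 + (-32 + (-15 - 2*(-5))/(16 - 6))*12) = (-1290 + 1504)*(3807 + (-32 + (-15 - 2*(-5))/(16 - 6))*12) = 214*(3807 + (-32 + (-15 + 10)/10)*12) = 214*(3807 + (-32 - 5*⅒)*12) = 214*(3807 + (-32 - ½)*12) = 214*(3807 - 65/2*12) = 214*(3807 - 390) = 214*3417 = 731238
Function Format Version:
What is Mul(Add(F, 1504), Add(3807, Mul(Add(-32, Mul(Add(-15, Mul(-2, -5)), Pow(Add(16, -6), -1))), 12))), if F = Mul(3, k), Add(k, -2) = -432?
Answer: 731238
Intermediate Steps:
k = -430 (k = Add(2, -432) = -430)
F = -1290 (F = Mul(3, -430) = -1290)
Mul(Add(F, 1504), Add(3807, Mul(Add(-32, Mul(Add(-15, Mul(-2, -5)), Pow(Add(16, -6), -1))), 12))) = Mul(Add(-1290, 1504), Add(3807, Mul(Add(-32, Mul(Add(-15, Mul(-2, -5)), Pow(Add(16, -6), -1))), 12))) = Mul(214, Add(3807, Mul(Add(-32, Mul(Add(-15, 10), Pow(10, -1))), 12))) = Mul(214, Add(3807, Mul(Add(-32, Mul(-5, Rational(1, 10))), 12))) = Mul(214, Add(3807, Mul(Add(-32, Rational(-1, 2)), 12))) = Mul(214, Add(3807, Mul(Rational(-65, 2), 12))) = Mul(214, Add(3807, -390)) = Mul(214, 3417) = 731238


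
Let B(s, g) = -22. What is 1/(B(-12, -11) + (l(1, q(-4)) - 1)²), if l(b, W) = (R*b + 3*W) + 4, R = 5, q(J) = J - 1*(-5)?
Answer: 1/99 ≈ 0.010101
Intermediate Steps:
q(J) = 5 + J (q(J) = J + 5 = 5 + J)
l(b, W) = 4 + 3*W + 5*b (l(b, W) = (5*b + 3*W) + 4 = (3*W + 5*b) + 4 = 4 + 3*W + 5*b)
1/(B(-12, -11) + (l(1, q(-4)) - 1)²) = 1/(-22 + ((4 + 3*(5 - 4) + 5*1) - 1)²) = 1/(-22 + ((4 + 3*1 + 5) - 1)²) = 1/(-22 + ((4 + 3 + 5) - 1)²) = 1/(-22 + (12 - 1)²) = 1/(-22 + 11²) = 1/(-22 + 121) = 1/99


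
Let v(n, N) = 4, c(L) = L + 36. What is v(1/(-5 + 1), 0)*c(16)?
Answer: 208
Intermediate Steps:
c(L) = 36 + L
v(1/(-5 + 1), 0)*c(16) = 4*(36 + 16) = 4*52 = 208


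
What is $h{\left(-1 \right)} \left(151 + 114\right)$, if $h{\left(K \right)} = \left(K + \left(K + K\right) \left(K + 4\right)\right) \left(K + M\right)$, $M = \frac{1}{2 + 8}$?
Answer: $\frac{3339}{2} \approx 1669.5$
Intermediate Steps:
$M = \frac{1}{10} \approx 0.1$
$h{\left(K \right)} = \left(\frac{1}{10} + K\right) \left(K + 2 K \left(4 + K\right)\right)$ ($h{\left(K \right)} = \left(K + \left(K + K\right) \left(K + 4\right)\right) \left(K + \frac{1}{10}\right) = \left(K + 2 K \left(4 + K\right)\right) \left(\frac{1}{10} + K\right) = \left(\frac{1}{10} + K\right) \left(K + 2 K \left(4 + K\right)\right)$)
$h{\left(-1 \right)} \left(151 + 114\right) = \frac{1}{10} \left(-1\right) \left(9 + 20 \left(-1\right)^{2} + 92 \left(-1\right)\right) \left(151 + 114\right) = \frac{1}{10} \left(-1\right) \left(9 + 20 \cdot 1 - 92\right) 265 = \frac{1}{10} \left(-1\right) \left(9 + 20 - 92\right) 265 = \frac{1}{10} \left(-1\right) \left(-63\right) 265 = \frac{63}{10} \cdot 265 = \frac{3339}{2}$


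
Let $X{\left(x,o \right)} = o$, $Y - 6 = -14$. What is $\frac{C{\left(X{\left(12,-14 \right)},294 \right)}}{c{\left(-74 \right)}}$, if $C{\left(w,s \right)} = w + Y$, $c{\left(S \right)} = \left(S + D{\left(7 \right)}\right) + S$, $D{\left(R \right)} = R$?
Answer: $\frac{22}{141} \approx 0.15603$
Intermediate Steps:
$Y = -8$ ($Y = 6 - 14 = -8$)
$c{\left(S \right)} = 7 + 2 S$ ($c{\left(S \right)} = \left(S + 7\right) + S = \left(7 + S\right) + S = 7 + 2 S$)
$C{\left(w,s \right)} = -8 + w$ ($C{\left(w,s \right)} = w - 8 = -8 + w$)
$\frac{C{\left(X{\left(12,-14 \right)},294 \right)}}{c{\left(-74 \right)}} = \frac{-8 - 14}{7 + 2 \left(-74\right)} = - \frac{22}{7 - 148} = - \frac{22}{-141} = \left(-22\right) \left(- \frac{1}{141}\right) = \frac{22}{141}$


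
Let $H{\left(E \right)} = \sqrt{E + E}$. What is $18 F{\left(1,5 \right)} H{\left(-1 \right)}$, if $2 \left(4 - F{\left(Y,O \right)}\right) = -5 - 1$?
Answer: $126 i \sqrt{2} \approx 178.19 i$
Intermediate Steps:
$H{\left(E \right)} = \sqrt{2} \sqrt{E}$ ($H{\left(E \right)} = \sqrt{2 E} = \sqrt{2} \sqrt{E}$)
$F{\left(Y,O \right)} = 7$ ($F{\left(Y,O \right)} = 4 - \frac{-5 - 1}{2} = 4 - -3 = 4 + 3 = 7$)
$18 F{\left(1,5 \right)} H{\left(-1 \right)} = 18 \cdot 7 \sqrt{2} \sqrt{-1} = 126 \sqrt{2} i = 126 i \sqrt{2}$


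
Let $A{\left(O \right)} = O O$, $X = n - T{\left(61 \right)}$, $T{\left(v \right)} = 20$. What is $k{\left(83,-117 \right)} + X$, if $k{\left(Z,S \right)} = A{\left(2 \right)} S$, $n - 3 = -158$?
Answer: $-643$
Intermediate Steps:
$n = -155$ ($n = 3 - 158 = -155$)
$X = -175$ ($X = -155 - 20 = -175$)
$A{\left(O \right)} = O^{2}$
$k{\left(Z,S \right)} = 4 S$ ($k{\left(Z,S \right)} = 2^{2} S = 4 S$)
$k{\left(83,-117 \right)} + X = 4 \left(-117\right) - 175 = -468 - 175 = -643$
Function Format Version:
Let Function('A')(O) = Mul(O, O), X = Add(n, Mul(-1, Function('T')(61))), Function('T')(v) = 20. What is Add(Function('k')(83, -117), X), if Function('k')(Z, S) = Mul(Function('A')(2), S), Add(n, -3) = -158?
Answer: -643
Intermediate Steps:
n = -155 (n = Add(3, -158) = -155)
X = -175 (X = Add(-155, Mul(-1, 20)) = Add(-155, -20) = -175)
Function('A')(O) = Pow(O, 2)
Function('k')(Z, S) = Mul(4, S) (Function('k')(Z, S) = Mul(Pow(2, 2), S) = Mul(4, S))
Add(Function('k')(83, -117), X) = Add(Mul(4, -117), -175) = Add(-468, -175) = -643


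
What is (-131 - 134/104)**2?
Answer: 47320641/2704 ≈ 17500.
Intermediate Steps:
(-131 - 134/104)**2 = (-131 - 134*1/104)**2 = (-131 - 67/52)**2 = (-6879/52)**2 = 47320641/2704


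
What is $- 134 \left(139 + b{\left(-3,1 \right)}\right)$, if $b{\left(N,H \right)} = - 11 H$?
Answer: $-17152$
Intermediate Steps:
$- 134 \left(139 + b{\left(-3,1 \right)}\right) = - 134 \left(139 - 11\right) = \left(-134\right) 128 = -17152$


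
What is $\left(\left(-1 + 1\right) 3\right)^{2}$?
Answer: $0$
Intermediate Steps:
$\left(\left(-1 + 1\right) 3\right)^{2} = \left(0 \cdot 3\right)^{2} = 0^{2} = 0$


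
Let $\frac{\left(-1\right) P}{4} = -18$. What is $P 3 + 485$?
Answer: $701$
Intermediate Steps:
$P = 72$ ($P = \left(-4\right) \left(-18\right) = 72$)
$P 3 + 485 = 72 \cdot 3 + 485 = 216 + 485 = 701$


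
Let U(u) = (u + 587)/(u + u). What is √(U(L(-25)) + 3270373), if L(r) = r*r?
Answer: √2043983731/25 ≈ 1808.4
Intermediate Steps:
L(r) = r²
U(u) = (587 + u)/(2*u) (U(u) = (587 + u)/((2*u)) = (587 + u)*(1/(2*u)) = (587 + u)/(2*u))
√(U(L(-25)) + 3270373) = √((587 + (-25)²)/(2*((-25)²)) + 3270373) = √((½)*(587 + 625)/625 + 3270373) = √((½)*(1/625)*1212 + 3270373) = √(606/625 + 3270373) = √(2043983731/625) = √2043983731/25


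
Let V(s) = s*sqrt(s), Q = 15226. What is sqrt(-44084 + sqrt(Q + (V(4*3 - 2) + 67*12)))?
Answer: sqrt(-44084 + sqrt(10)*sqrt(1603 + sqrt(10))) ≈ 209.66*I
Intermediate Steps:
V(s) = s**(3/2)
sqrt(-44084 + sqrt(Q + (V(4*3 - 2) + 67*12))) = sqrt(-44084 + sqrt(15226 + ((4*3 - 2)**(3/2) + 67*12))) = sqrt(-44084 + sqrt(15226 + ((12 - 2)**(3/2) + 804))) = sqrt(-44084 + sqrt(15226 + (10**(3/2) + 804))) = sqrt(-44084 + sqrt(15226 + (10*sqrt(10) + 804))) = sqrt(-44084 + sqrt(15226 + (804 + 10*sqrt(10)))) = sqrt(-44084 + sqrt(16030 + 10*sqrt(10)))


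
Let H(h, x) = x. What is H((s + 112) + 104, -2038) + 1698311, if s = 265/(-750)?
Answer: 1696273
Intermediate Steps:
s = -53/150 (s = 265*(-1/750) = -53/150 ≈ -0.35333)
H((s + 112) + 104, -2038) + 1698311 = -2038 + 1698311 = 1696273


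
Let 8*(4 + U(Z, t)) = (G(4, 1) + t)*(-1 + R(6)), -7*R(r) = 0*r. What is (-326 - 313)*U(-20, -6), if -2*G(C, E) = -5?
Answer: 36423/16 ≈ 2276.4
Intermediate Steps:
R(r) = 0 (R(r) = -0*r = -⅐*0 = 0)
G(C, E) = 5/2 (G(C, E) = -½*(-5) = 5/2)
U(Z, t) = -69/16 - t/8 (U(Z, t) = -4 + ((5/2 + t)*(-1 + 0))/8 = -4 + ((5/2 + t)*(-1))/8 = -4 + (-5/2 - t)/8 = -4 + (-5/16 - t/8) = -69/16 - t/8)
(-326 - 313)*U(-20, -6) = (-326 - 313)*(-69/16 - ⅛*(-6)) = -639*(-69/16 + ¾) = -639*(-57/16) = 36423/16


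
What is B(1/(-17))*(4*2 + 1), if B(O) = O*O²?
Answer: -9/4913 ≈ -0.0018319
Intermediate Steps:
B(O) = O³
B(1/(-17))*(4*2 + 1) = (1/(-17))³*(4*2 + 1) = (-1/17)³*(8 + 1) = -1/4913*9 = -9/4913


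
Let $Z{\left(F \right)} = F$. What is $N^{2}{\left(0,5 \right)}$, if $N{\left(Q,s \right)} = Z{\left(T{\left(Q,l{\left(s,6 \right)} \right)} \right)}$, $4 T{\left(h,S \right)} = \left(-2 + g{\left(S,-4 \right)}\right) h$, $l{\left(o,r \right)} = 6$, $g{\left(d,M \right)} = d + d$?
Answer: $0$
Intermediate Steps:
$g{\left(d,M \right)} = 2 d$
$T{\left(h,S \right)} = \frac{h \left(-2 + 2 S\right)}{4}$ ($T{\left(h,S \right)} = \frac{\left(-2 + 2 S\right) h}{4} = \frac{h \left(-2 + 2 S\right)}{4}$)
$N{\left(Q,s \right)} = \frac{5 Q}{2}$ ($N{\left(Q,s \right)} = \frac{Q \left(-1 + 6\right)}{2} = \frac{1}{2} Q 5 = \frac{5 Q}{2}$)
$N^{2}{\left(0,5 \right)} = \left(\frac{5}{2} \cdot 0\right)^{2} = 0^{2} = 0$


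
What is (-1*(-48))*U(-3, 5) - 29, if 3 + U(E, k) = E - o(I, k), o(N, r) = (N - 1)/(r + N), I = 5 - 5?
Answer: -1537/5 ≈ -307.40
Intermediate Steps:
I = 0
o(N, r) = (-1 + N)/(N + r)
U(E, k) = -3 + E + 1/k (U(E, k) = -3 + (E - (-1 + 0)/(0 + k)) = -3 + (E - (-1)/k) = -3 + (E + 1/k) = -3 + E + 1/k)
(-1*(-48))*U(-3, 5) - 29 = (-1*(-48))*(-3 - 3 + 1/5) - 29 = 48*(-3 - 3 + ⅕) - 29 = 48*(-29/5) - 29 = -1392/5 - 29 = -1537/5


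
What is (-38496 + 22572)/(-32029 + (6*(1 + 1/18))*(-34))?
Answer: 47772/96733 ≈ 0.49385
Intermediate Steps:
(-38496 + 22572)/(-32029 + (6*(1 + 1/18))*(-34)) = -15924/(-32029 + (6*(1 + 1/18))*(-34)) = -15924/(-32029 + (6*(19/18))*(-34)) = -15924/(-32029 + (19/3)*(-34)) = -15924/(-32029 - 646/3) = -15924/(-96733/3) = -15924*(-3/96733) = 47772/96733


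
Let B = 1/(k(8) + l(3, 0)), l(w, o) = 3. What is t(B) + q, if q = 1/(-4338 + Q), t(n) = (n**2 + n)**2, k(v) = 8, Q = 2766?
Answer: 211727/23015652 ≈ 0.0091993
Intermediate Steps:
B = 1/11 (B = 1/(8 + 3) = 1/11 ≈ 0.090909)
t(n) = (n + n**2)**2
q = -1/1572 (q = 1/(-4338 + 2766) = 1/(-1572) = -1/1572 ≈ -0.00063613)
t(B) + q = (1/11)**2*(1 + 1/11)**2 - 1/1572 = (12/11)**2/121 - 1/1572 = (1/121)*(144/121) - 1/1572 = 144/14641 - 1/1572 = 211727/23015652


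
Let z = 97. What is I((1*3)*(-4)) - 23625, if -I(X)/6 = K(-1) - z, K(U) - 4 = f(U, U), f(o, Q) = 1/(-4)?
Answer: -46131/2 ≈ -23066.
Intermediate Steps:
f(o, Q) = -¼
K(U) = 15/4 (K(U) = 4 - ¼ = 15/4)
I(X) = 1119/2 (I(X) = -6*(15/4 - 1*97) = -6*(15/4 - 97) = -6*(-373/4) = 1119/2)
I((1*3)*(-4)) - 23625 = 1119/2 - 23625 = -46131/2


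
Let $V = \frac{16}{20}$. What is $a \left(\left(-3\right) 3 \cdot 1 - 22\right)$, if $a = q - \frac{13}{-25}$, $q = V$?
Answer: $- \frac{1023}{25} \approx -40.92$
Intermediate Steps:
$V = \frac{4}{5}$ ($V = 16 \cdot \frac{1}{20} = \frac{4}{5} \approx 0.8$)
$q = \frac{4}{5} \approx 0.8$
$a = \frac{33}{25}$ ($a = \frac{4}{5} - \frac{13}{-25} = \frac{4}{5} - - \frac{13}{25} = \frac{4}{5} + \frac{13}{25} = \frac{33}{25} \approx 1.32$)
$a \left(\left(-3\right) 3 \cdot 1 - 22\right) = \frac{33 \left(\left(-3\right) 3 \cdot 1 - 22\right)}{25} = \frac{33 \left(\left(-9\right) 1 - 22\right)}{25} = \frac{33 \left(-9 - 22\right)}{25} = \frac{33}{25} \left(-31\right) = - \frac{1023}{25}$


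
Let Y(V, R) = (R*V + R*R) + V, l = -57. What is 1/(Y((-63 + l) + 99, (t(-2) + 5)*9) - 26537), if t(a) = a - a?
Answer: -1/25478 ≈ -3.9250e-5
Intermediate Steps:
t(a) = 0
Y(V, R) = V + R² + R*V (Y(V, R) = (R*V + R²) + V = (R² + R*V) + V = V + R² + R*V)
1/(Y((-63 + l) + 99, (t(-2) + 5)*9) - 26537) = 1/((((-63 - 57) + 99) + ((0 + 5)*9)² + ((0 + 5)*9)*((-63 - 57) + 99)) - 26537) = 1/(((-120 + 99) + (5*9)² + (5*9)*(-120 + 99)) - 26537) = 1/((-21 + 45² + 45*(-21)) - 26537) = 1/((-21 + 2025 - 945) - 26537) = 1/(1059 - 26537) = 1/(-25478) = -1/25478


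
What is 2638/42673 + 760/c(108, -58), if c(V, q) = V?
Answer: 8179096/1152171 ≈ 7.0989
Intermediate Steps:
2638/42673 + 760/c(108, -58) = 2638/42673 + 760/108 = 2638*(1/42673) + 760*(1/108) = 2638/42673 + 190/27 = 8179096/1152171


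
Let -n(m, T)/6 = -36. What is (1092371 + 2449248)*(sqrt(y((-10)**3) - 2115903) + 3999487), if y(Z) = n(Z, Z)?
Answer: 14164659149453 + 3541619*I*sqrt(2115687) ≈ 1.4165e+13 + 5.1514e+9*I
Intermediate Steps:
n(m, T) = 216 (n(m, T) = -6*(-36) = 216)
y(Z) = 216
(1092371 + 2449248)*(sqrt(y((-10)**3) - 2115903) + 3999487) = (1092371 + 2449248)*(sqrt(216 - 2115903) + 3999487) = 3541619*(sqrt(-2115687) + 3999487) = 3541619*(I*sqrt(2115687) + 3999487) = 3541619*(3999487 + I*sqrt(2115687)) = 14164659149453 + 3541619*I*sqrt(2115687)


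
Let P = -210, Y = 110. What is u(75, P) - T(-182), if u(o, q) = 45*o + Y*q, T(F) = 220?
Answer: -19945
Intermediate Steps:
u(o, q) = 45*o + 110*q
u(75, P) - T(-182) = (45*75 + 110*(-210)) - 1*220 = (3375 - 23100) - 220 = -19725 - 220 = -19945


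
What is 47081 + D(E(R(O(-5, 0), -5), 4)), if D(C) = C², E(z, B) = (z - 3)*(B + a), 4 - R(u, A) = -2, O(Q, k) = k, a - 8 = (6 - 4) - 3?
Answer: 48170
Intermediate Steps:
a = 7 (a = 8 + ((6 - 4) - 3) = 8 + (2 - 3) = 8 - 1 = 7)
R(u, A) = 6 (R(u, A) = 4 - 1*(-2) = 4 + 2 = 6)
E(z, B) = (-3 + z)*(7 + B) (E(z, B) = (z - 3)*(B + 7) = (-3 + z)*(7 + B))
47081 + D(E(R(O(-5, 0), -5), 4)) = 47081 + (-21 - 3*4 + 7*6 + 4*6)² = 47081 + (-21 - 12 + 42 + 24)² = 47081 + 33² = 47081 + 1089 = 48170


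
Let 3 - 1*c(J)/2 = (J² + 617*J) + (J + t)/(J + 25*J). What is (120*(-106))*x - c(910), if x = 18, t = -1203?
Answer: 30168558127/11830 ≈ 2.5502e+6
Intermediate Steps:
c(J) = 6 - 1234*J - 2*J² - (-1203 + J)/(13*J) (c(J) = 6 - 2*((J² + 617*J) + (J - 1203)/(J + 25*J)) = 6 - 2*((J² + 617*J) + (-1203 + J)/((26*J))) = 6 - 2*((J² + 617*J) + (-1203 + J)*(1/(26*J))) = 6 - 2*((J² + 617*J) + (-1203 + J)/(26*J)) = 6 - 2*(J² + 617*J + (-1203 + J)/(26*J)) = 6 + (-1234*J - 2*J² - (-1203 + J)/(13*J)) = 6 - 1234*J - 2*J² - (-1203 + J)/(13*J))
(120*(-106))*x - c(910) = (120*(-106))*18 - (1203 - 1*910*(-77 + 26*910² + 16042*910))/(13*910) = -12720*18 - (1203 - 1*910*(-77 + 26*828100 + 14598220))/(13*910) = -228960 - (1203 - 1*910*(-77 + 21530600 + 14598220))/(13*910) = -228960 - (1203 - 1*910*36128743)/(13*910) = -228960 - (1203 - 32877156130)/(13*910) = -228960 - (-32877154927)/(13*910) = -228960 - 1*(-32877154927/11830) = -228960 + 32877154927/11830 = 30168558127/11830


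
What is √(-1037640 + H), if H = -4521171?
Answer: I*√5558811 ≈ 2357.7*I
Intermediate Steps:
√(-1037640 + H) = √(-1037640 - 4521171) = √(-5558811) = I*√5558811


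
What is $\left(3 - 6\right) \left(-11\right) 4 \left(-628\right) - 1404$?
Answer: $-84300$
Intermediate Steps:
$\left(3 - 6\right) \left(-11\right) 4 \left(-628\right) - 1404 = \left(-3\right) \left(-11\right) 4 \left(-628\right) - 1404 = 33 \cdot 4 \left(-628\right) - 1404 = 132 \left(-628\right) - 1404 = -82896 - 1404 = -84300$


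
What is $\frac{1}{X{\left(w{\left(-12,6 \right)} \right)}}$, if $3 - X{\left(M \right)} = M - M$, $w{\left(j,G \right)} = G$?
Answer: $\frac{1}{3} \approx 0.33333$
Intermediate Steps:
$X{\left(M \right)} = 3$ ($X{\left(M \right)} = 3 - \left(M - M\right) = 3 - 0 = 3 + 0 = 3$)
$\frac{1}{X{\left(w{\left(-12,6 \right)} \right)}} = \frac{1}{3}$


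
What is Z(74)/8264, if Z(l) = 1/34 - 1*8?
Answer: -271/280976 ≈ -0.00096450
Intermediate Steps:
Z(l) = -271/34 (Z(l) = 1/34 - 8 = -271/34)
Z(74)/8264 = -271/34/8264 = -271/34*1/8264 = -271/280976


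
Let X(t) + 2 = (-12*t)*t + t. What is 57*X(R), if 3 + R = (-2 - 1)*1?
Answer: -25080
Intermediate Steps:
R = -6 (R = -3 + (-2 - 1)*1 = -3 - 3*1 = -3 - 3 = -6)
X(t) = -2 + t - 12*t**2 (X(t) = -2 + ((-12*t)*t + t) = -2 + (-12*t**2 + t) = -2 + (t - 12*t**2) = -2 + t - 12*t**2)
57*X(R) = 57*(-2 - 6 - 12*(-6)**2) = 57*(-2 - 6 - 12*36) = 57*(-2 - 6 - 432) = 57*(-440) = -25080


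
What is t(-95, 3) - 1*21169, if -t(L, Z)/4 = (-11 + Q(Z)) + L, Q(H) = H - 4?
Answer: -20741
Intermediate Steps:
Q(H) = -4 + H
t(L, Z) = 60 - 4*L - 4*Z (t(L, Z) = -4*((-11 + (-4 + Z)) + L) = -4*((-15 + Z) + L) = -4*(-15 + L + Z) = 60 - 4*L - 4*Z)
t(-95, 3) - 1*21169 = (60 - 4*(-95) - 4*3) - 1*21169 = (60 + 380 - 12) - 21169 = 428 - 21169 = -20741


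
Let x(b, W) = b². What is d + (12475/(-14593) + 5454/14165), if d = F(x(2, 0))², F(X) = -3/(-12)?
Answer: -1347180603/3307357520 ≈ -0.40733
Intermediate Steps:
F(X) = ¼ (F(X) = -3*(-1/12) = ¼)
d = 1/16 (d = (¼)² = 1/16 ≈ 0.062500)
d + (12475/(-14593) + 5454/14165) = 1/16 + (12475/(-14593) + 5454/14165) = 1/16 + (12475*(-1/14593) + 5454*(1/14165)) = 1/16 + (-12475/14593 + 5454/14165) = 1/16 - 97118153/206709845 = -1347180603/3307357520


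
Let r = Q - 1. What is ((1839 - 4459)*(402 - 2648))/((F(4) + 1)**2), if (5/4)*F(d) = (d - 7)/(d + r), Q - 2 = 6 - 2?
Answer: 1324017000/121 ≈ 1.0942e+7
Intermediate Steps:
Q = 6 (Q = 2 + (6 - 2) = 2 + 4 = 6)
r = 5 (r = 6 - 1 = 5)
F(d) = 4*(-7 + d)/(5*(5 + d)) (F(d) = 4*((d - 7)/(d + 5))/5 = 4*((-7 + d)/(5 + d))/5 = 4*(-7 + d)/(5*(5 + d)))
((1839 - 4459)*(402 - 2648))/((F(4) + 1)**2) = ((1839 - 4459)*(402 - 2648))/((4*(-7 + 4)/(5*(5 + 4)) + 1)**2) = (-2620*(-2246))/(((4/5)*(-3)/9 + 1)**2) = 5884520/(((4/5)*(1/9)*(-3) + 1)**2) = 5884520/((-4/15 + 1)**2) = 5884520/((11/15)**2) = 5884520/(121/225) = 5884520*(225/121) = 1324017000/121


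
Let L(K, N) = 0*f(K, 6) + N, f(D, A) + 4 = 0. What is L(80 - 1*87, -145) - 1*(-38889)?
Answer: 38744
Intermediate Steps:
f(D, A) = -4 (f(D, A) = -4 + 0 = -4)
L(K, N) = N (L(K, N) = 0*(-4) + N = 0 + N = N)
L(80 - 1*87, -145) - 1*(-38889) = -145 - 1*(-38889) = -145 + 38889 = 38744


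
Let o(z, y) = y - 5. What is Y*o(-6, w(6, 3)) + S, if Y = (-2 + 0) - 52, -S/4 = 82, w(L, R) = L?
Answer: -382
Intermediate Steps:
o(z, y) = -5 + y
S = -328 (S = -4*82 = -328)
Y = -54 (Y = -2 - 52 = -54)
Y*o(-6, w(6, 3)) + S = -54*(-5 + 6) - 328 = -54*1 - 328 = -54 - 328 = -382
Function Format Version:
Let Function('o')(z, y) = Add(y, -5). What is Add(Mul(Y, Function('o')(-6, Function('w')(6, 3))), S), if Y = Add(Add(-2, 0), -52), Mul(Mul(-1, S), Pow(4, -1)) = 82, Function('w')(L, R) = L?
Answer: -382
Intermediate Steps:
Function('o')(z, y) = Add(-5, y)
S = -328 (S = Mul(-4, 82) = -328)
Y = -54 (Y = Add(-2, -52) = -54)
Add(Mul(Y, Function('o')(-6, Function('w')(6, 3))), S) = Add(Mul(-54, Add(-5, 6)), -328) = Add(Mul(-54, 1), -328) = Add(-54, -328) = -382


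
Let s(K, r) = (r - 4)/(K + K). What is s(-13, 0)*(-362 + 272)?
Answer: -180/13 ≈ -13.846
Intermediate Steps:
s(K, r) = (-4 + r)/(2*K) (s(K, r) = (-4 + r)/((2*K)) = (-4 + r)*(1/(2*K)) = (-4 + r)/(2*K))
s(-13, 0)*(-362 + 272) = ((½)*(-4 + 0)/(-13))*(-362 + 272) = ((½)*(-1/13)*(-4))*(-90) = (2/13)*(-90) = -180/13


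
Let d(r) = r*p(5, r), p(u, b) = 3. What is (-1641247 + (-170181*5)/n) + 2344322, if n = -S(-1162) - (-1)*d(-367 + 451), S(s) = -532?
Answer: 550359895/784 ≈ 7.0199e+5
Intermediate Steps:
d(r) = 3*r (d(r) = r*3 = 3*r)
n = 784 (n = -1*(-532) - (-1)*3*(-367 + 451) = 532 - (-1)*3*84 = 532 - (-1)*252 = 532 - 1*(-252) = 532 + 252 = 784)
(-1641247 + (-170181*5)/n) + 2344322 = (-1641247 - 170181*5/784) + 2344322 = (-1641247 - 850905*1/784) + 2344322 = (-1641247 - 850905/784) + 2344322 = -1287588553/784 + 2344322 = 550359895/784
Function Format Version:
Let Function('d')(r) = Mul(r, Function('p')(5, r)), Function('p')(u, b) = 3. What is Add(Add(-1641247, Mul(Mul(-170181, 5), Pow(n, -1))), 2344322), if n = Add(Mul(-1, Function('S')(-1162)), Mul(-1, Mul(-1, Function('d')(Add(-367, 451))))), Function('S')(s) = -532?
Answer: Rational(550359895, 784) ≈ 7.0199e+5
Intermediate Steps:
Function('d')(r) = Mul(3, r) (Function('d')(r) = Mul(r, 3) = Mul(3, r))
n = 784 (n = Add(Mul(-1, -532), Mul(-1, Mul(-1, Mul(3, Add(-367, 451))))) = Add(532, Mul(-1, Mul(-1, Mul(3, 84)))) = Add(532, Mul(-1, Mul(-1, 252))) = Add(532, Mul(-1, -252)) = Add(532, 252) = 784)
Add(Add(-1641247, Mul(Mul(-170181, 5), Pow(n, -1))), 2344322) = Add(Add(-1641247, Mul(Mul(-170181, 5), Pow(784, -1))), 2344322) = Add(Add(-1641247, Mul(-850905, Rational(1, 784))), 2344322) = Add(Add(-1641247, Rational(-850905, 784)), 2344322) = Add(Rational(-1287588553, 784), 2344322) = Rational(550359895, 784)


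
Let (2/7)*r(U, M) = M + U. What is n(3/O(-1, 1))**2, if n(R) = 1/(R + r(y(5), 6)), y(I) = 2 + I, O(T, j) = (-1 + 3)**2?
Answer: 16/34225 ≈ 0.00046749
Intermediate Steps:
O(T, j) = 4 (O(T, j) = 2**2 = 4)
r(U, M) = 7*M/2 + 7*U/2 (r(U, M) = 7*(M + U)/2 = 7*M/2 + 7*U/2)
n(R) = 1/(91/2 + R) (n(R) = 1/(R + ((7/2)*6 + 7*(2 + 5)/2)) = 1/(R + (21 + (7/2)*7)) = 1/(R + (21 + 49/2)) = 1/(R + 91/2) = 1/(91/2 + R))
n(3/O(-1, 1))**2 = (2/(91 + 2*(3/4)))**2 = (2/(91 + 3/2))**2 = (2/(185/2))**2 = (2*(2/185))**2 = (4/185)**2 = 16/34225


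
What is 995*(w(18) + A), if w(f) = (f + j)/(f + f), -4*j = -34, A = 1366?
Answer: 97912975/72 ≈ 1.3599e+6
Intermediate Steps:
j = 17/2 (j = -¼*(-34) = 17/2 ≈ 8.5000)
w(f) = (17/2 + f)/(2*f) (w(f) = (f + 17/2)/(f + f) = (17/2 + f)/((2*f)) = (17/2 + f)*(1/(2*f)) = (17/2 + f)/(2*f))
995*(w(18) + A) = 995*((¼)*(17 + 2*18)/18 + 1366) = 995*((¼)*(1/18)*(17 + 36) + 1366) = 995*((¼)*(1/18)*53 + 1366) = 995*(53/72 + 1366) = 995*(98405/72) = 97912975/72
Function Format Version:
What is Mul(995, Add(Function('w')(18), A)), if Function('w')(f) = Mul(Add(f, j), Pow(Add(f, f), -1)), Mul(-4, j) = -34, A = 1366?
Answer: Rational(97912975, 72) ≈ 1.3599e+6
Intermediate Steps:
j = Rational(17, 2) (j = Mul(Rational(-1, 4), -34) = Rational(17, 2) ≈ 8.5000)
Function('w')(f) = Mul(Rational(1, 2), Pow(f, -1), Add(Rational(17, 2), f)) (Function('w')(f) = Mul(Add(f, Rational(17, 2)), Pow(Add(f, f), -1)) = Mul(Add(Rational(17, 2), f), Pow(Mul(2, f), -1)) = Mul(Add(Rational(17, 2), f), Mul(Rational(1, 2), Pow(f, -1))) = Mul(Rational(1, 2), Pow(f, -1), Add(Rational(17, 2), f)))
Mul(995, Add(Function('w')(18), A)) = Mul(995, Add(Mul(Rational(1, 4), Pow(18, -1), Add(17, Mul(2, 18))), 1366)) = Mul(995, Add(Mul(Rational(1, 4), Rational(1, 18), Add(17, 36)), 1366)) = Mul(995, Add(Mul(Rational(1, 4), Rational(1, 18), 53), 1366)) = Mul(995, Add(Rational(53, 72), 1366)) = Mul(995, Rational(98405, 72)) = Rational(97912975, 72)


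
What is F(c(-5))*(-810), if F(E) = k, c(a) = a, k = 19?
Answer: -15390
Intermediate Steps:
F(E) = 19
F(c(-5))*(-810) = 19*(-810) = -15390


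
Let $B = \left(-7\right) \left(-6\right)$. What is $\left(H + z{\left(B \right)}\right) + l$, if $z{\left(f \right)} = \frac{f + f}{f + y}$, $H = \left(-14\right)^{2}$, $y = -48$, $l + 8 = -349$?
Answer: $-175$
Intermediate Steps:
$l = -357$ ($l = -8 - 349 = -357$)
$H = 196$
$B = 42$
$z{\left(f \right)} = \frac{2 f}{-48 + f}$ ($z{\left(f \right)} = \frac{f + f}{f - 48} = \frac{2 f}{-48 + f}$)
$\left(H + z{\left(B \right)}\right) + l = \left(196 + 2 \cdot 42 \frac{1}{-48 + 42}\right) - 357 = \left(196 + 2 \cdot 42 \frac{1}{-6}\right) - 357 = \left(196 + 2 \cdot 42 \left(- \frac{1}{6}\right)\right) - 357 = \left(196 - 14\right) - 357 = 182 - 357 = -175$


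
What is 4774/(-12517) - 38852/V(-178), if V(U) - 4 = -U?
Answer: -243589676/1139047 ≈ -213.85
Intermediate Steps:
V(U) = 4 - U
4774/(-12517) - 38852/V(-178) = 4774/(-12517) - 38852/(4 - 1*(-178)) = 4774*(-1/12517) - 38852/(4 + 178) = -4774/12517 - 38852/182 = -4774/12517 - 38852*1/182 = -4774/12517 - 19426/91 = -243589676/1139047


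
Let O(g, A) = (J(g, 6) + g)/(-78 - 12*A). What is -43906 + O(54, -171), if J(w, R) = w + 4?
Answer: -6190738/141 ≈ -43906.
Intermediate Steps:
J(w, R) = 4 + w
O(g, A) = (4 + 2*g)/(-78 - 12*A) (O(g, A) = ((4 + g) + g)/(-78 - 12*A) = (4 + 2*g)/(-78 - 12*A))
-43906 + O(54, -171) = -43906 + (-2 - 1*54)/(3*(13 + 2*(-171))) = -43906 + (-2 - 54)/(3*(13 - 342)) = -43906 + (1/3)*(-56)/(-329) = -43906 + (1/3)*(-1/329)*(-56) = -43906 + 8/141 = -6190738/141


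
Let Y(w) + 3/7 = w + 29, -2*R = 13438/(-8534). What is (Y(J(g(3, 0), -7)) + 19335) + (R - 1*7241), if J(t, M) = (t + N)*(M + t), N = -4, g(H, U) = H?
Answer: 724464157/59738 ≈ 12127.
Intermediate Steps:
R = 6719/8534 (R = -6719/(-8534) = -6719*(-1)/8534 = -1/2*(-6719/4267) = 6719/8534 ≈ 0.78732)
J(t, M) = (-4 + t)*(M + t) (J(t, M) = (t - 4)*(M + t) = (-4 + t)*(M + t))
Y(w) = 200/7 + w (Y(w) = -3/7 + (w + 29) = -3/7 + (29 + w) = 200/7 + w)
(Y(J(g(3, 0), -7)) + 19335) + (R - 1*7241) = ((200/7 + (3**2 - 4*(-7) - 4*3 - 7*3)) + 19335) + (6719/8534 - 1*7241) = ((200/7 + (9 + 28 - 12 - 21)) + 19335) + (6719/8534 - 7241) = ((200/7 + 4) + 19335) - 61787975/8534 = (228/7 + 19335) - 61787975/8534 = 135573/7 - 61787975/8534 = 724464157/59738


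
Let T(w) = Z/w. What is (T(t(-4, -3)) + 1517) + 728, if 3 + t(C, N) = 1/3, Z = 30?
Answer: 8935/4 ≈ 2233.8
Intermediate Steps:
t(C, N) = -8/3 (t(C, N) = -3 + 1/3 = -8/3)
T(w) = 30/w
(T(t(-4, -3)) + 1517) + 728 = (30/(-8/3) + 1517) + 728 = (30*(-3/8) + 1517) + 728 = (-45/4 + 1517) + 728 = 6023/4 + 728 = 8935/4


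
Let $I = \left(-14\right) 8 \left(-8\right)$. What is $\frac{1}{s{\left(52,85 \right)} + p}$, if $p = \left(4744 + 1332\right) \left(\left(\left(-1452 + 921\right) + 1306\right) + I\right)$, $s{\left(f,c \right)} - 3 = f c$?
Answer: $\frac{1}{10157419} \approx 9.845 \cdot 10^{-8}$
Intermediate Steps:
$I = 896$ ($I = \left(-112\right) \left(-8\right) = 896$)
$s{\left(f,c \right)} = 3 + c f$ ($s{\left(f,c \right)} = 3 + f c = 3 + c f$)
$p = 10152996$ ($p = \left(4744 + 1332\right) \left(\left(\left(-1452 + 921\right) + 1306\right) + 896\right) = 6076 \left(\left(-531 + 1306\right) + 896\right) = 6076 \left(775 + 896\right) = 6076 \cdot 1671 = 10152996$)
$\frac{1}{s{\left(52,85 \right)} + p} = \frac{1}{\left(3 + 85 \cdot 52\right) + 10152996} = \frac{1}{\left(3 + 4420\right) + 10152996} = \frac{1}{4423 + 10152996} = \frac{1}{10157419}$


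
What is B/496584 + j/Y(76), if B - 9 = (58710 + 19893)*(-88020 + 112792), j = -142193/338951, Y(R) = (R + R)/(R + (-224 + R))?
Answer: 220007693886169/56105881128 ≈ 3921.3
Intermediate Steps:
Y(R) = 2*R/(-224 + 2*R) (Y(R) = (2*R)/(-224 + 2*R) = 2*R/(-224 + 2*R))
j = -142193/338951 (j = -142193*1/338951 = -142193/338951 ≈ -0.41951)
B = 1947153525 (B = 9 + (58710 + 19893)*(-88020 + 112792) = 9 + 78603*24772 = 9 + 1947153516 = 1947153525)
B/496584 + j/Y(76) = 1947153525/496584 - 142193/(338951*(76/(-112 + 76))) = 1947153525*(1/496584) - 142193/(338951*(76/(-36))) = 649051175/165528 - 142193/(338951*(76*(-1/36))) = 649051175/165528 - 142193/(338951*(-19/9)) = 649051175/165528 - 142193/338951*(-9/19) = 649051175/165528 + 1279737/6440069 = 220007693886169/56105881128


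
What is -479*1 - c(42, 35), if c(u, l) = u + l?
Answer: -556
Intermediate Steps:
c(u, l) = l + u
-479*1 - c(42, 35) = -479*1 - (35 + 42) = -479 - 1*77 = -479 - 77 = -556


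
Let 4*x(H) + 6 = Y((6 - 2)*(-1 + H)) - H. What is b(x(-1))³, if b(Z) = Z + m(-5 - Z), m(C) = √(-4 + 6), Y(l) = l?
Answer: -3445/64 + 539*√2/16 ≈ -6.1868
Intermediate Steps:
m(C) = √2
x(H) = -5/2 + 3*H/4 (x(H) = -3/2 + ((6 - 2)*(-1 + H) - H)/4 = -3/2 + (4*(-1 + H) - H)/4 = -3/2 + ((-4 + 4*H) - H)/4 = -3/2 + (-4 + 3*H)/4 = -3/2 + (-1 + 3*H/4) = -5/2 + 3*H/4)
b(Z) = Z + √2
b(x(-1))³ = ((-5/2 + (¾)*(-1)) + √2)³ = ((-5/2 - ¾) + √2)³ = (-13/4 + √2)³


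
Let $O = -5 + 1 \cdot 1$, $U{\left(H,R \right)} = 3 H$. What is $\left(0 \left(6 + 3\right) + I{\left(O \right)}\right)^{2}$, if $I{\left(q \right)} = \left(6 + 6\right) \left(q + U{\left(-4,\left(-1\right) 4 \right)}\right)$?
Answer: $36864$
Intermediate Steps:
$O = -4$ ($O = -5 + 1 = -4$)
$I{\left(q \right)} = -144 + 12 q$ ($I{\left(q \right)} = \left(6 + 6\right) \left(q + 3 \left(-4\right)\right) = 12 \left(q - 12\right) = 12 \left(-12 + q\right) = -144 + 12 q$)
$\left(0 \left(6 + 3\right) + I{\left(O \right)}\right)^{2} = \left(0 \left(6 + 3\right) + \left(-144 + 12 \left(-4\right)\right)\right)^{2} = \left(0 \cdot 9 - 192\right)^{2} = \left(0 - 192\right)^{2} = \left(-192\right)^{2} = 36864$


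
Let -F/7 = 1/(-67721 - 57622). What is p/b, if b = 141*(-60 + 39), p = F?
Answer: -1/53020089 ≈ -1.8861e-8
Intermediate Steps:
F = 7/125343 (F = -7/(-67721 - 57622) = -7/(-125343) = -7*(-1/125343) = 7/125343 ≈ 5.5847e-5)
p = 7/125343 ≈ 5.5847e-5
b = -2961 (b = 141*(-21) = -2961)
p/b = (7/125343)/(-2961) = (7/125343)*(-1/2961) = -1/53020089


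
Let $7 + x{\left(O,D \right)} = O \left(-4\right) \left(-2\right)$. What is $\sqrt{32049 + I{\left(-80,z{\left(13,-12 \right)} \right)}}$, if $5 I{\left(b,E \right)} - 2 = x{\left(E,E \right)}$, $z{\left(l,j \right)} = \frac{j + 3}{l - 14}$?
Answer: $\frac{2 \sqrt{200390}}{5} \approx 179.06$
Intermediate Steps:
$z{\left(l,j \right)} = \frac{3 + j}{-14 + l}$
$x{\left(O,D \right)} = -7 + 8 O$ ($x{\left(O,D \right)} = -7 + O \left(-4\right) \left(-2\right) = -7 + - 4 O \left(-2\right) = -7 + 8 O$)
$I{\left(b,E \right)} = -1 + \frac{8 E}{5}$ ($I{\left(b,E \right)} = \frac{2}{5} + \frac{-7 + 8 E}{5} = \frac{2}{5} + \left(- \frac{7}{5} + \frac{8 E}{5}\right) = -1 + \frac{8 E}{5}$)
$\sqrt{32049 + I{\left(-80,z{\left(13,-12 \right)} \right)}} = \sqrt{32049 - \left(1 - \frac{8 \frac{3 - 12}{-14 + 13}}{5}\right)} = \sqrt{32049 - \left(1 - \frac{8 \frac{1}{-1} \left(-9\right)}{5}\right)} = \sqrt{32049 - \left(1 - \frac{8 \left(\left(-1\right) \left(-9\right)\right)}{5}\right)} = \sqrt{32049 + \left(-1 + \frac{8}{5} \cdot 9\right)} = \sqrt{32049 + \left(-1 + \frac{72}{5}\right)} = \sqrt{32049 + \frac{67}{5}} = \sqrt{\frac{160312}{5}} = \frac{2 \sqrt{200390}}{5}$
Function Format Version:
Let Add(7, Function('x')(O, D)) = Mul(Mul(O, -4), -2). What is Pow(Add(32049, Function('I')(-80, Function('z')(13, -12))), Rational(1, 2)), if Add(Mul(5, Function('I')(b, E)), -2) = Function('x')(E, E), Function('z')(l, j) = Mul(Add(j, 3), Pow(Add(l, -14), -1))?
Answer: Mul(Rational(2, 5), Pow(200390, Rational(1, 2))) ≈ 179.06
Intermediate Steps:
Function('z')(l, j) = Mul(Pow(Add(-14, l), -1), Add(3, j)) (Function('z')(l, j) = Mul(Add(3, j), Pow(Add(-14, l), -1)) = Mul(Pow(Add(-14, l), -1), Add(3, j)))
Function('x')(O, D) = Add(-7, Mul(8, O)) (Function('x')(O, D) = Add(-7, Mul(Mul(O, -4), -2)) = Add(-7, Mul(Mul(-4, O), -2)) = Add(-7, Mul(8, O)))
Function('I')(b, E) = Add(-1, Mul(Rational(8, 5), E)) (Function('I')(b, E) = Add(Rational(2, 5), Mul(Rational(1, 5), Add(-7, Mul(8, E)))) = Add(Rational(2, 5), Add(Rational(-7, 5), Mul(Rational(8, 5), E))) = Add(-1, Mul(Rational(8, 5), E)))
Pow(Add(32049, Function('I')(-80, Function('z')(13, -12))), Rational(1, 2)) = Pow(Add(32049, Add(-1, Mul(Rational(8, 5), Mul(Pow(Add(-14, 13), -1), Add(3, -12))))), Rational(1, 2)) = Pow(Add(32049, Add(-1, Mul(Rational(8, 5), Mul(Pow(-1, -1), -9)))), Rational(1, 2)) = Pow(Add(32049, Add(-1, Mul(Rational(8, 5), Mul(-1, -9)))), Rational(1, 2)) = Pow(Add(32049, Add(-1, Mul(Rational(8, 5), 9))), Rational(1, 2)) = Pow(Add(32049, Add(-1, Rational(72, 5))), Rational(1, 2)) = Pow(Add(32049, Rational(67, 5)), Rational(1, 2)) = Pow(Rational(160312, 5), Rational(1, 2)) = Mul(Rational(2, 5), Pow(200390, Rational(1, 2)))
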